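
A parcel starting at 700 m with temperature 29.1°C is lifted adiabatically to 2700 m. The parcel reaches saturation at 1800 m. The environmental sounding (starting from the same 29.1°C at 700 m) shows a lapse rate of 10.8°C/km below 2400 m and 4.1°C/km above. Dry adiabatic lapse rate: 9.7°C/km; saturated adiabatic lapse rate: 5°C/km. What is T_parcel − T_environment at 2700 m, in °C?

Parcel:
  700–1800 m, dry: Δz = 1.1 km ⇒ ΔT = -10.67°C; T = 18.43°C
  1800–2700 m, saturated: Δz = 0.9 km ⇒ ΔT = -4.5°C; T = 13.93°C
Environment:
  700–2400 m, environment, lower layer: Δz = 1.7 km ⇒ ΔT = -18.36°C; T = 10.74°C
  2400–2700 m, environment, upper layer: Δz = 0.3 km ⇒ ΔT = -1.23°C; T = 9.51°C
T_parcel − T_env = 13.93 − 9.51 = +4.42°C

+4.42°C (parcel warmer than environment)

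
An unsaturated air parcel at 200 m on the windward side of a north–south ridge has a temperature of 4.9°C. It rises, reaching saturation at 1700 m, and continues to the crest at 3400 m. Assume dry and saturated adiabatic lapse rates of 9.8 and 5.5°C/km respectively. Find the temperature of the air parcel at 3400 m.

-19.15°C

200 → 1700 m (dry, 9.8°C/km): ΔT = -9.8 × 1.5 = -14.7°C → T = -9.8°C
1700 → 3400 m (saturated, 5.5°C/km): ΔT = -5.5 × 1.7 = -9.35°C → T = -19.15°C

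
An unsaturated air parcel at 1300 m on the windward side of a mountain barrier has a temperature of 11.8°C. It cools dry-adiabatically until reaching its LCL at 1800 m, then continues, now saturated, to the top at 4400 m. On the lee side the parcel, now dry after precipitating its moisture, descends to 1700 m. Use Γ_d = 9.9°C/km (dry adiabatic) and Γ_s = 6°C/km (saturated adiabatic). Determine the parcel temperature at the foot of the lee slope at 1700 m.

From 1300 m to 1800 m (dry): cools by 9.9 × 0.5 = 4.95°C, giving 6.85°C.
From 1800 m to 4400 m (saturated): cools by 6 × 2.6 = 15.6°C, giving -8.75°C.
From 4400 m to 1700 m (dry descent): warms by 9.9 × 2.7 = 26.73°C, giving 17.98°C.

17.98°C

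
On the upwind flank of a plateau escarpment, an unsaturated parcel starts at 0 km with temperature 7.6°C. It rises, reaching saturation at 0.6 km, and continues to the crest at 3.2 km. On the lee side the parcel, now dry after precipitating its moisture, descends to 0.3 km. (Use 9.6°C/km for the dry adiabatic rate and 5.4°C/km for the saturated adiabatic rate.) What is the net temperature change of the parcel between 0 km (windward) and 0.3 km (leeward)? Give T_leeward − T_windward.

From 0 m to 600 m (dry): cools by 9.6 × 0.6 = 5.76°C, giving 1.84°C.
From 600 m to 3200 m (saturated): cools by 5.4 × 2.6 = 14.04°C, giving -12.2°C.
From 3200 m to 300 m (dry descent): warms by 9.6 × 2.9 = 27.84°C, giving 15.64°C.
Net change vs windward start: 15.64 − 7.6 = +8.04°C

+8.04°C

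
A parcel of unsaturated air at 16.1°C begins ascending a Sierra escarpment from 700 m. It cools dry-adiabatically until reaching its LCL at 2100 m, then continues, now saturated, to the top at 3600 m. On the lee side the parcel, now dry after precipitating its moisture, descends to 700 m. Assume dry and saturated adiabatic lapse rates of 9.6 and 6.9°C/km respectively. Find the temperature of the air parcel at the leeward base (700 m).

20.15°C

700 → 2100 m (dry, 9.6°C/km): ΔT = -9.6 × 1.4 = -13.44°C → T = 2.66°C
2100 → 3600 m (saturated, 6.9°C/km): ΔT = -6.9 × 1.5 = -10.35°C → T = -7.69°C
3600 → 700 m (dry descent, 9.6°C/km): ΔT = +9.6 × 2.9 = +27.84°C → T = 20.15°C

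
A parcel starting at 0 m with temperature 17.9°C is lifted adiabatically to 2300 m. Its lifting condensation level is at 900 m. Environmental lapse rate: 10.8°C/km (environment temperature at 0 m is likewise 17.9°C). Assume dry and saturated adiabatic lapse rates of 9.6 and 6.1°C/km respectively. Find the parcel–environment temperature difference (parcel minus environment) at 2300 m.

+7.66°C (parcel warmer than environment)

Parcel:
  From 0 m to 900 m (dry): cools by 9.6 × 0.9 = 8.64°C, giving 9.26°C.
  From 900 m to 2300 m (saturated): cools by 6.1 × 1.4 = 8.54°C, giving 0.72°C.
Environment:
  From 0 m to 2300 m (environment): cools by 10.8 × 2.3 = 24.84°C, giving -6.94°C.
T_parcel − T_env = 0.72 − (-6.94) = +7.66°C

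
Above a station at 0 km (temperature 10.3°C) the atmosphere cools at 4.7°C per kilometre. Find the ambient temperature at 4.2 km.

Environmental to 4200 m: -4.7 × 4.2 km = -19.74°C, so T = -9.44°C.

-9.44°C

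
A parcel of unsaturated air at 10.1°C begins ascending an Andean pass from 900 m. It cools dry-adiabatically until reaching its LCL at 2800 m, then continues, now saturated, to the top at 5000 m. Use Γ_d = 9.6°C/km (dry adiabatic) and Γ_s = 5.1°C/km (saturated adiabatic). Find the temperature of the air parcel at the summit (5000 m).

-19.36°C

900–2800 m, dry: Δz = 1.9 km ⇒ ΔT = -18.24°C; T = -8.14°C
2800–5000 m, saturated: Δz = 2.2 km ⇒ ΔT = -11.22°C; T = -19.36°C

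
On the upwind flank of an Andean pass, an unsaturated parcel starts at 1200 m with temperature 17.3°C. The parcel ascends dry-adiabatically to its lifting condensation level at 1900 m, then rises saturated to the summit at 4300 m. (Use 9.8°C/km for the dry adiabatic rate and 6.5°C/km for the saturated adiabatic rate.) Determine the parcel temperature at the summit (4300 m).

From 1200 m to 1900 m (dry): cools by 9.8 × 0.7 = 6.86°C, giving 10.44°C.
From 1900 m to 4300 m (saturated): cools by 6.5 × 2.4 = 15.6°C, giving -5.16°C.

-5.16°C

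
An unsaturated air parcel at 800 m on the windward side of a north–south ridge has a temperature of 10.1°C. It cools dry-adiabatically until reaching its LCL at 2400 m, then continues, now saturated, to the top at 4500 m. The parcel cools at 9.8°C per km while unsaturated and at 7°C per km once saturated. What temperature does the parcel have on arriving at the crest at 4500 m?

Dry to 2400 m: -9.8 × 1.6 km = -15.68°C, so T = -5.58°C.
Saturated to 4500 m: -7 × 2.1 km = -14.7°C, so T = -20.28°C.

-20.28°C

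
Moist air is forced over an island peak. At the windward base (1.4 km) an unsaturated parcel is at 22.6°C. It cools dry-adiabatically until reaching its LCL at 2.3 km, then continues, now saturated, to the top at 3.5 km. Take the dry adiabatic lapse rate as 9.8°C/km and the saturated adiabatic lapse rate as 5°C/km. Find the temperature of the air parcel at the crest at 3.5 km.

7.78°C

1400–2300 m, dry: Δz = 0.9 km ⇒ ΔT = -8.82°C; T = 13.78°C
2300–3500 m, saturated: Δz = 1.2 km ⇒ ΔT = -6°C; T = 7.78°C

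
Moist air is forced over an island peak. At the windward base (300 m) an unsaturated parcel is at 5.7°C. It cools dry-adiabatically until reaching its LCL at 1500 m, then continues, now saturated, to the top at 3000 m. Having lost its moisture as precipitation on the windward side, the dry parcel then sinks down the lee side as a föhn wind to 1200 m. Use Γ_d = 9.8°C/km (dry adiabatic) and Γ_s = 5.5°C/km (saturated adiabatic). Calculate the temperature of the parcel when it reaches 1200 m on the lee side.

3.33°C

300–1500 m, dry: Δz = 1.2 km ⇒ ΔT = -11.76°C; T = -6.06°C
1500–3000 m, saturated: Δz = 1.5 km ⇒ ΔT = -8.25°C; T = -14.31°C
3000–1200 m, dry descent: Δz = 1.8 km ⇒ ΔT = +17.64°C; T = 3.33°C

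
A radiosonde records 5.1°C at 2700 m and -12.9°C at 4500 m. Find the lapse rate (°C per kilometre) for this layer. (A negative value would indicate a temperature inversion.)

10°C/km

Γ = −ΔT/Δz = (5.1 − (-12.9)) / (4500 − 2700) m
  = 18°C / 1.8 km = 10°C/km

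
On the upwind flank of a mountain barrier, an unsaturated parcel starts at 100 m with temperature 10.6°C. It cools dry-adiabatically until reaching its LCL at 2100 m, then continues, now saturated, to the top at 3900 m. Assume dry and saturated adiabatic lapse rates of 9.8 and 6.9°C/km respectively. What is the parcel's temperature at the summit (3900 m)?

-21.42°C

100–2100 m, dry: Δz = 2 km ⇒ ΔT = -19.6°C; T = -9°C
2100–3900 m, saturated: Δz = 1.8 km ⇒ ΔT = -12.42°C; T = -21.42°C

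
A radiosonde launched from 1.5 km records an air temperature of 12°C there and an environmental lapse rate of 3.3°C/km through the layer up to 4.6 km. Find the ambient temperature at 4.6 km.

From 1500 m to 4600 m (environmental): cools by 3.3 × 3.1 = 10.23°C, giving 1.77°C.

1.77°C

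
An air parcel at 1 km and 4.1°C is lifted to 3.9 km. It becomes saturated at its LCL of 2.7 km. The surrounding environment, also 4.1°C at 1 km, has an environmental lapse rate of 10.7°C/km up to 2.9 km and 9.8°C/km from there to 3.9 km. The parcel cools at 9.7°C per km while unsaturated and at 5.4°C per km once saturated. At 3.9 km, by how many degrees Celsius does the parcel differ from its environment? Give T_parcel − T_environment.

Parcel:
  1000 → 2700 m (dry, 9.7°C/km): ΔT = -9.7 × 1.7 = -16.49°C → T = -12.39°C
  2700 → 3900 m (saturated, 5.4°C/km): ΔT = -5.4 × 1.2 = -6.48°C → T = -18.87°C
Environment:
  1000 → 2900 m (environment, lower layer, 10.7°C/km): ΔT = -10.7 × 1.9 = -20.33°C → T = -16.23°C
  2900 → 3900 m (environment, upper layer, 9.8°C/km): ΔT = -9.8 × 1 = -9.8°C → T = -26.03°C
T_parcel − T_env = -18.87 − (-26.03) = +7.16°C

+7.16°C (parcel warmer than environment)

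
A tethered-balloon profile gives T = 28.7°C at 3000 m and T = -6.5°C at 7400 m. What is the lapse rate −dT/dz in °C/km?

Γ = −ΔT/Δz = (28.7 − (-6.5)) / (7400 − 3000) m
  = 35.2°C / 4.4 km = 8°C/km

8°C/km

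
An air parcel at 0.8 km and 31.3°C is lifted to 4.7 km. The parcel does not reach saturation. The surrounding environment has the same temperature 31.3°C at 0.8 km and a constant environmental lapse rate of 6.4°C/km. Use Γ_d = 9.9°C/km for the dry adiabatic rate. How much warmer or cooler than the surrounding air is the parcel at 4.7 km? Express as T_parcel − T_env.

-13.65°C (parcel cooler than environment)

Parcel:
  800 → 4700 m (dry, 9.9°C/km): ΔT = -9.9 × 3.9 = -38.61°C → T = -7.31°C
Environment:
  800 → 4700 m (environment, 6.4°C/km): ΔT = -6.4 × 3.9 = -24.96°C → T = 6.34°C
T_parcel − T_env = -7.31 − 6.34 = -13.65°C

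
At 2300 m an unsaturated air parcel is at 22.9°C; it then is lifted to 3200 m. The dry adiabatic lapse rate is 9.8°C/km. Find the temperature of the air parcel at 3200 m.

14.08°C

Dry adiabatic to 3200 m: -9.8 × 0.9 km = -8.82°C, so T = 14.08°C.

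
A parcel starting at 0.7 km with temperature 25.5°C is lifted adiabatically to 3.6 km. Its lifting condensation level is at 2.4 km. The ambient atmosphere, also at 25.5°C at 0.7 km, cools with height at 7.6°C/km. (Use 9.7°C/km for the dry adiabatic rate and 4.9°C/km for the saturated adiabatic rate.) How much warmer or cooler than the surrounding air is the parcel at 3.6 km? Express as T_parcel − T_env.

-0.33°C (parcel cooler than environment)

Parcel:
  700 → 2400 m (dry, 9.7°C/km): ΔT = -9.7 × 1.7 = -16.49°C → T = 9.01°C
  2400 → 3600 m (saturated, 4.9°C/km): ΔT = -4.9 × 1.2 = -5.88°C → T = 3.13°C
Environment:
  700 → 3600 m (environment, 7.6°C/km): ΔT = -7.6 × 2.9 = -22.04°C → T = 3.46°C
T_parcel − T_env = 3.13 − 3.46 = -0.33°C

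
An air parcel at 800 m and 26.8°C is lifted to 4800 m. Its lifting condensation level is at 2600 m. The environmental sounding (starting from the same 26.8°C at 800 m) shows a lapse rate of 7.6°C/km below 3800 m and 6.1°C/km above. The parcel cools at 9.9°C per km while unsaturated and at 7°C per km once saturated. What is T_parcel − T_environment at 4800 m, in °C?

-4.32°C (parcel cooler than environment)

Parcel:
  From 800 m to 2600 m (dry): cools by 9.9 × 1.8 = 17.82°C, giving 8.98°C.
  From 2600 m to 4800 m (saturated): cools by 7 × 2.2 = 15.4°C, giving -6.42°C.
Environment:
  From 800 m to 3800 m (environment, lower layer): cools by 7.6 × 3 = 22.8°C, giving 4°C.
  From 3800 m to 4800 m (environment, upper layer): cools by 6.1 × 1 = 6.1°C, giving -2.1°C.
T_parcel − T_env = -6.42 − (-2.1) = -4.32°C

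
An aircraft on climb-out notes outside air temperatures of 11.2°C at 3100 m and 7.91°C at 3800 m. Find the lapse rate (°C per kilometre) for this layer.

Γ = −ΔT/Δz = (11.2 − 7.91) / (3800 − 3100) m
  = 3.29°C / 0.7 km = 4.7°C/km

4.7°C/km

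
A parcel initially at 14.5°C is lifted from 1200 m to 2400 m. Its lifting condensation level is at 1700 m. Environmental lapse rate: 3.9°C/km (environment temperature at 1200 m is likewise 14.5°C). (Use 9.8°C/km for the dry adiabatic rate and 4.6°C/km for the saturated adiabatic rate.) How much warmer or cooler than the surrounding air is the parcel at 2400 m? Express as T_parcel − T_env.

-3.44°C (parcel cooler than environment)

Parcel:
  1200–1700 m, dry: Δz = 0.5 km ⇒ ΔT = -4.9°C; T = 9.6°C
  1700–2400 m, saturated: Δz = 0.7 km ⇒ ΔT = -3.22°C; T = 6.38°C
Environment:
  1200–2400 m, environment: Δz = 1.2 km ⇒ ΔT = -4.68°C; T = 9.82°C
T_parcel − T_env = 6.38 − 9.82 = -3.44°C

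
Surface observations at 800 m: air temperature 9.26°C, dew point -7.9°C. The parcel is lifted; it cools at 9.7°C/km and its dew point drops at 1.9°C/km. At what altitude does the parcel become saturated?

3000 m

T and T_d converge at 9.7 − 1.9 = 7.8°C per km
Height above start = (9.26 − (-7.9)) / 7.8 = 2.2 km
LCL altitude = 800 m + 2200 m = 3000 m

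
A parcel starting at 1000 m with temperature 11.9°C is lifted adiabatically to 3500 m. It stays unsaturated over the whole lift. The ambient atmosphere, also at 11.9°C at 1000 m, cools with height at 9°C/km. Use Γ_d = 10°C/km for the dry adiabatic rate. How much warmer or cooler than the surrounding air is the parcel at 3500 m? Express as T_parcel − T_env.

-2.5°C (parcel cooler than environment)

Parcel:
  Dry to 3500 m: -10 × 2.5 km = -25°C, so T = -13.1°C.
Environment:
  Environment to 3500 m: -9 × 2.5 km = -22.5°C, so T = -10.6°C.
T_parcel − T_env = -13.1 − (-10.6) = -2.5°C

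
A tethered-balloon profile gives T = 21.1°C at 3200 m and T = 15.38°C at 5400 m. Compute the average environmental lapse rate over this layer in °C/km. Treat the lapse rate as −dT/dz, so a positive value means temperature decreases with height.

2.6°C/km

Γ = −ΔT/Δz = (21.1 − 15.38) / (5400 − 3200) m
  = 5.72°C / 2.2 km = 2.6°C/km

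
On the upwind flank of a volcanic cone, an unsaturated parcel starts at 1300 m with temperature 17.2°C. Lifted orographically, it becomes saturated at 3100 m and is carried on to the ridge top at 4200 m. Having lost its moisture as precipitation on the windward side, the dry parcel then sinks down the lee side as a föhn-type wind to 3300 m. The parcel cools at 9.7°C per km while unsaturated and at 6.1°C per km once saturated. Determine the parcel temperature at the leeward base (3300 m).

From 1300 m to 3100 m (dry): cools by 9.7 × 1.8 = 17.46°C, giving -0.26°C.
From 3100 m to 4200 m (saturated): cools by 6.1 × 1.1 = 6.71°C, giving -6.97°C.
From 4200 m to 3300 m (dry descent): warms by 9.7 × 0.9 = 8.73°C, giving 1.76°C.

1.76°C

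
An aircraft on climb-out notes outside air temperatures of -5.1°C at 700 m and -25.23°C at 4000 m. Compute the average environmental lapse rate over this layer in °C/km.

6.1°C/km

Γ = −ΔT/Δz = (-5.1 − (-25.23)) / (4000 − 700) m
  = 20.13°C / 3.3 km = 6.1°C/km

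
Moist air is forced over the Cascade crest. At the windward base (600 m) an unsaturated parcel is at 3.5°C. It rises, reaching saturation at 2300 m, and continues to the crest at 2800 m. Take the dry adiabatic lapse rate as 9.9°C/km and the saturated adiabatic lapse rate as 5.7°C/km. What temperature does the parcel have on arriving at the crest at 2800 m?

600–2300 m, dry: Δz = 1.7 km ⇒ ΔT = -16.83°C; T = -13.33°C
2300–2800 m, saturated: Δz = 0.5 km ⇒ ΔT = -2.85°C; T = -16.18°C

-16.18°C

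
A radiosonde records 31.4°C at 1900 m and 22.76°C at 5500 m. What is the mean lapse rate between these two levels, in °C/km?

Γ = −ΔT/Δz = (31.4 − 22.76) / (5500 − 1900) m
  = 8.64°C / 3.6 km = 2.4°C/km

2.4°C/km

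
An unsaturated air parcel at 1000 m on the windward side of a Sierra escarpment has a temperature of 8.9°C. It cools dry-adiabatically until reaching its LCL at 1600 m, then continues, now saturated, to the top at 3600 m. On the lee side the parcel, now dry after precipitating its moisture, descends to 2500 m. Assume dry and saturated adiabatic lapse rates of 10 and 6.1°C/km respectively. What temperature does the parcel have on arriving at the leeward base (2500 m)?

1.7°C

1000–1600 m, dry: Δz = 0.6 km ⇒ ΔT = -6°C; T = 2.9°C
1600–3600 m, saturated: Δz = 2 km ⇒ ΔT = -12.2°C; T = -9.3°C
3600–2500 m, dry descent: Δz = 1.1 km ⇒ ΔT = +11°C; T = 1.7°C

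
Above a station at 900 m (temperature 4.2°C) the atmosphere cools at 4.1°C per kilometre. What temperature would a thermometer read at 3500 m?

-6.46°C

Environmental to 3500 m: -4.1 × 2.6 km = -10.66°C, so T = -6.46°C.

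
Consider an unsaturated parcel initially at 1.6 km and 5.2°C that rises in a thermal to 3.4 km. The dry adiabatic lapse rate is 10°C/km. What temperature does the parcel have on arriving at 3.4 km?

-12.8°C

1600–3400 m, dry adiabatic: Δz = 1.8 km ⇒ ΔT = -18°C; T = -12.8°C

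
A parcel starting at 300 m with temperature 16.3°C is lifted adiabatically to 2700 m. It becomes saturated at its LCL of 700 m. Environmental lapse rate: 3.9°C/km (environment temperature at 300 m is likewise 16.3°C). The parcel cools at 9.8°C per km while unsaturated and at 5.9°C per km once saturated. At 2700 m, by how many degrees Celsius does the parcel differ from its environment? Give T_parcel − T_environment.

-6.36°C (parcel cooler than environment)

Parcel:
  300 → 700 m (dry, 9.8°C/km): ΔT = -9.8 × 0.4 = -3.92°C → T = 12.38°C
  700 → 2700 m (saturated, 5.9°C/km): ΔT = -5.9 × 2 = -11.8°C → T = 0.58°C
Environment:
  300 → 2700 m (environment, 3.9°C/km): ΔT = -3.9 × 2.4 = -9.36°C → T = 6.94°C
T_parcel − T_env = 0.58 − 6.94 = -6.36°C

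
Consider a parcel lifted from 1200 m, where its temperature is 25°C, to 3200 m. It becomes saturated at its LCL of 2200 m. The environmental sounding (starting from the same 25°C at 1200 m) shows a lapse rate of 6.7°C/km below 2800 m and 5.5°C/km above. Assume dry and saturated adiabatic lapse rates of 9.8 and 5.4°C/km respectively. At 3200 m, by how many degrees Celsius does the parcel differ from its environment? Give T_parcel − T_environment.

Parcel:
  1200–2200 m, dry: Δz = 1 km ⇒ ΔT = -9.8°C; T = 15.2°C
  2200–3200 m, saturated: Δz = 1 km ⇒ ΔT = -5.4°C; T = 9.8°C
Environment:
  1200–2800 m, environment, lower layer: Δz = 1.6 km ⇒ ΔT = -10.72°C; T = 14.28°C
  2800–3200 m, environment, upper layer: Δz = 0.4 km ⇒ ΔT = -2.2°C; T = 12.08°C
T_parcel − T_env = 9.8 − 12.08 = -2.28°C

-2.28°C (parcel cooler than environment)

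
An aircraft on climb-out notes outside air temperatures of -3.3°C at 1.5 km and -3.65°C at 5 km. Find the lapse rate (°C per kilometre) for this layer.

Γ = −ΔT/Δz = (-3.3 − (-3.65)) / (5000 − 1500) m
  = 0.35°C / 3.5 km = 0.1°C/km

0.1°C/km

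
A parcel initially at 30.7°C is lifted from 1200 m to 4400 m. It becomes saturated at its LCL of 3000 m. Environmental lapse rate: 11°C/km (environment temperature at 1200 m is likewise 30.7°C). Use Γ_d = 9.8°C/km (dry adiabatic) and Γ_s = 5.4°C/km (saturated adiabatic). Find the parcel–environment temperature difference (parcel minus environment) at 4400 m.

+10°C (parcel warmer than environment)

Parcel:
  1200–3000 m, dry: Δz = 1.8 km ⇒ ΔT = -17.64°C; T = 13.06°C
  3000–4400 m, saturated: Δz = 1.4 km ⇒ ΔT = -7.56°C; T = 5.5°C
Environment:
  1200–4400 m, environment: Δz = 3.2 km ⇒ ΔT = -35.2°C; T = -4.5°C
T_parcel − T_env = 5.5 − (-4.5) = +10°C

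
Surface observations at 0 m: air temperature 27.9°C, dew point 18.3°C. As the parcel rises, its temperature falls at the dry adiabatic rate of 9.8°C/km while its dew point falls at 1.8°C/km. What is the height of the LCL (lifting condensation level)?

T and T_d converge at 9.8 − 1.8 = 8°C per km
Height above start = (27.9 − 18.3) / 8 = 1.2 km
LCL altitude = 0 m + 1200 m = 1200 m

1200 m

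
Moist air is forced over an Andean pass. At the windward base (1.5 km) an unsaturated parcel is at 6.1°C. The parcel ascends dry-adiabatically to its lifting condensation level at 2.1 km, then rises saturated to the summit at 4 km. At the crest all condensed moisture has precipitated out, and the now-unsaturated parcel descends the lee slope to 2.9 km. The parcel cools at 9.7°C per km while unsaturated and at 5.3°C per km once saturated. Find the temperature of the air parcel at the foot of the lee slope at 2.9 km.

0.88°C

Dry to 2100 m: -9.7 × 0.6 km = -5.82°C, so T = 0.28°C.
Saturated to 4000 m: -5.3 × 1.9 km = -10.07°C, so T = -9.79°C.
Dry descent to 2900 m: +9.7 × 1.1 km = +10.67°C, so T = 0.88°C.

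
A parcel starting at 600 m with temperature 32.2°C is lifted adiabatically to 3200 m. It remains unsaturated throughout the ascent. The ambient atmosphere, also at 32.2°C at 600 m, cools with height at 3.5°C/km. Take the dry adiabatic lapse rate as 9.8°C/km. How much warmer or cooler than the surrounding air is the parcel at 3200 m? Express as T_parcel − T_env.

-16.38°C (parcel cooler than environment)

Parcel:
  600–3200 m, dry: Δz = 2.6 km ⇒ ΔT = -25.48°C; T = 6.72°C
Environment:
  600–3200 m, environment: Δz = 2.6 km ⇒ ΔT = -9.1°C; T = 23.1°C
T_parcel − T_env = 6.72 − 23.1 = -16.38°C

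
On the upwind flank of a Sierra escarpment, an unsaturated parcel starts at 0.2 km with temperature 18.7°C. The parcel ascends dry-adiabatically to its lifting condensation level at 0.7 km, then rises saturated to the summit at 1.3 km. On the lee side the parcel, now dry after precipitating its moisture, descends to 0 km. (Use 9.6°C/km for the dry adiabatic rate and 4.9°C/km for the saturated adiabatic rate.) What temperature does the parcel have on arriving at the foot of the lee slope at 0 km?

23.44°C

From 200 m to 700 m (dry): cools by 9.6 × 0.5 = 4.8°C, giving 13.9°C.
From 700 m to 1300 m (saturated): cools by 4.9 × 0.6 = 2.94°C, giving 10.96°C.
From 1300 m to 0 m (dry descent): warms by 9.6 × 1.3 = 12.48°C, giving 23.44°C.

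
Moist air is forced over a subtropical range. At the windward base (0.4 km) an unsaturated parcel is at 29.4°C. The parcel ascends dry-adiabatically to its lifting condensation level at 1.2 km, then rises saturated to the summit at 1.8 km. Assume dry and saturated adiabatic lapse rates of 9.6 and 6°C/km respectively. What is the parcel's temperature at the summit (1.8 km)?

400–1200 m, dry: Δz = 0.8 km ⇒ ΔT = -7.68°C; T = 21.72°C
1200–1800 m, saturated: Δz = 0.6 km ⇒ ΔT = -3.6°C; T = 18.12°C

18.12°C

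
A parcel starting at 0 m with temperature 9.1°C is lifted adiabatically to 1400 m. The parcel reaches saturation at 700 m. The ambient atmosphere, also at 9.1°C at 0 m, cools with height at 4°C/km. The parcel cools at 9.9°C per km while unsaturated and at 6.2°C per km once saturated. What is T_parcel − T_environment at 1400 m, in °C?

-5.67°C (parcel cooler than environment)

Parcel:
  From 0 m to 700 m (dry): cools by 9.9 × 0.7 = 6.93°C, giving 2.17°C.
  From 700 m to 1400 m (saturated): cools by 6.2 × 0.7 = 4.34°C, giving -2.17°C.
Environment:
  From 0 m to 1400 m (environment): cools by 4 × 1.4 = 5.6°C, giving 3.5°C.
T_parcel − T_env = -2.17 − 3.5 = -5.67°C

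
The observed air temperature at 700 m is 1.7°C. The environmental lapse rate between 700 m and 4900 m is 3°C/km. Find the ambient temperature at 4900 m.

Environmental to 4900 m: -3 × 4.2 km = -12.6°C, so T = -10.9°C.

-10.9°C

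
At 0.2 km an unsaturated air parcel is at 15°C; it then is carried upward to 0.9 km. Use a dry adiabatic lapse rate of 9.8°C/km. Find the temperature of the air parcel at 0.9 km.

8.14°C

200 → 900 m (dry adiabatic, 9.8°C/km): ΔT = -9.8 × 0.7 = -6.86°C → T = 8.14°C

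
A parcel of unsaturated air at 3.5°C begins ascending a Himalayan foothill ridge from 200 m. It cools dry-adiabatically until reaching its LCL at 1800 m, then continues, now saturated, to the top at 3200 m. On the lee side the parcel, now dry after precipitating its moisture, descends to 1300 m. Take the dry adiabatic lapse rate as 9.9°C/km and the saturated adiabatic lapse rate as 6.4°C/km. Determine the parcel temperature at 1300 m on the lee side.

From 200 m to 1800 m (dry): cools by 9.9 × 1.6 = 15.84°C, giving -12.34°C.
From 1800 m to 3200 m (saturated): cools by 6.4 × 1.4 = 8.96°C, giving -21.3°C.
From 3200 m to 1300 m (dry descent): warms by 9.9 × 1.9 = 18.81°C, giving -2.49°C.

-2.49°C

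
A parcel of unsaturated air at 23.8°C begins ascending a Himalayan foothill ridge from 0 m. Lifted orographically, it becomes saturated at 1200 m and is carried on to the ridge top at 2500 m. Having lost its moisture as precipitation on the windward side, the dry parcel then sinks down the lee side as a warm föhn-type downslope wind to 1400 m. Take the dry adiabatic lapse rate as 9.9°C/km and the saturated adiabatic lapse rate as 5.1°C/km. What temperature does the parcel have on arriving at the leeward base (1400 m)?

From 0 m to 1200 m (dry): cools by 9.9 × 1.2 = 11.88°C, giving 11.92°C.
From 1200 m to 2500 m (saturated): cools by 5.1 × 1.3 = 6.63°C, giving 5.29°C.
From 2500 m to 1400 m (dry descent): warms by 9.9 × 1.1 = 10.89°C, giving 16.18°C.

16.18°C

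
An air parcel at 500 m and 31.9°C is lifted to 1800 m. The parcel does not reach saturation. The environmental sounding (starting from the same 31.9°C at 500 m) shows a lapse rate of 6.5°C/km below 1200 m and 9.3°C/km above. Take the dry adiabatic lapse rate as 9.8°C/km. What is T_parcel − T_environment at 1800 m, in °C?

Parcel:
  Dry to 1800 m: -9.8 × 1.3 km = -12.74°C, so T = 19.16°C.
Environment:
  Environment, lower layer to 1200 m: -6.5 × 0.7 km = -4.55°C, so T = 27.35°C.
  Environment, upper layer to 1800 m: -9.3 × 0.6 km = -5.58°C, so T = 21.77°C.
T_parcel − T_env = 19.16 − 21.77 = -2.61°C

-2.61°C (parcel cooler than environment)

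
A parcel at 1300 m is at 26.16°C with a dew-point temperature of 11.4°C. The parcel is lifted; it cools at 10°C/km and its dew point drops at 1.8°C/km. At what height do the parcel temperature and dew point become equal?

3100 m

T and T_d converge at 10 − 1.8 = 8.2°C per km
Height above start = (26.16 − 11.4) / 8.2 = 1.8 km
LCL altitude = 1300 m + 1800 m = 3100 m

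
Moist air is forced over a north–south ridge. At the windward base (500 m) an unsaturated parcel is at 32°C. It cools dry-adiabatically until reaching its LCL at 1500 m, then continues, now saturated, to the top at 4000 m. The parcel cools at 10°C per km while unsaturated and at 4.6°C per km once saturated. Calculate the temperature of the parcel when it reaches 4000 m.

10.5°C

Dry to 1500 m: -10 × 1 km = -10°C, so T = 22°C.
Saturated to 4000 m: -4.6 × 2.5 km = -11.5°C, so T = 10.5°C.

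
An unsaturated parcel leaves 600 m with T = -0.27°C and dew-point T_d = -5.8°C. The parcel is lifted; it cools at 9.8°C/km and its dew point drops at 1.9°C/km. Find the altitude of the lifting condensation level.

1300 m

T and T_d converge at 9.8 − 1.9 = 7.9°C per km
Height above start = (-0.27 − (-5.8)) / 7.9 = 0.7 km
LCL altitude = 600 m + 700 m = 1300 m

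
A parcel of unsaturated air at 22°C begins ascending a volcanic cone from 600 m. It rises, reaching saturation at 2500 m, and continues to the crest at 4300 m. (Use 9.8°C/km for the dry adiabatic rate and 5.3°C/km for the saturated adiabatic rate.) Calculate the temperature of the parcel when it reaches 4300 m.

-6.16°C

600–2500 m, dry: Δz = 1.9 km ⇒ ΔT = -18.62°C; T = 3.38°C
2500–4300 m, saturated: Δz = 1.8 km ⇒ ΔT = -9.54°C; T = -6.16°C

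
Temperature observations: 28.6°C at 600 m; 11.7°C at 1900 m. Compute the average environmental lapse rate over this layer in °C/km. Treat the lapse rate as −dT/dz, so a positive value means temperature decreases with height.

13°C/km

Γ = −ΔT/Δz = (28.6 − 11.7) / (1900 − 600) m
  = 16.9°C / 1.3 km = 13°C/km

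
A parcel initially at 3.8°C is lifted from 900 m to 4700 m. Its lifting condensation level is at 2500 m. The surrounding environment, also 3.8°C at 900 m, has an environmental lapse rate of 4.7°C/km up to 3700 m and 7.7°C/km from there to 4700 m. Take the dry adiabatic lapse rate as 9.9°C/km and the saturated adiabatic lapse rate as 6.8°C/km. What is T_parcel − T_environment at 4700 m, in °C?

-9.94°C (parcel cooler than environment)

Parcel:
  900–2500 m, dry: Δz = 1.6 km ⇒ ΔT = -15.84°C; T = -12.04°C
  2500–4700 m, saturated: Δz = 2.2 km ⇒ ΔT = -14.96°C; T = -27°C
Environment:
  900–3700 m, environment, lower layer: Δz = 2.8 km ⇒ ΔT = -13.16°C; T = -9.36°C
  3700–4700 m, environment, upper layer: Δz = 1 km ⇒ ΔT = -7.7°C; T = -17.06°C
T_parcel − T_env = -27 − (-17.06) = -9.94°C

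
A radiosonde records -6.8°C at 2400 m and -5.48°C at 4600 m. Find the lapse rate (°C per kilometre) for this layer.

Γ = −ΔT/Δz = (-6.8 − (-5.48)) / (4600 − 2400) m
  = -1.32°C / 2.2 km = -0.6°C/km

-0.6°C/km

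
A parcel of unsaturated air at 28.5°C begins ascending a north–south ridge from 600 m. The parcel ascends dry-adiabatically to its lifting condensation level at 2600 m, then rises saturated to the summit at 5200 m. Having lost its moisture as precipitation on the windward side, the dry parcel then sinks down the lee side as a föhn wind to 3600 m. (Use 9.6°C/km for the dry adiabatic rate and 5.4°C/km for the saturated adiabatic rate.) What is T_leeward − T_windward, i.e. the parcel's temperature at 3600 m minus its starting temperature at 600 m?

600–2600 m, dry: Δz = 2 km ⇒ ΔT = -19.2°C; T = 9.3°C
2600–5200 m, saturated: Δz = 2.6 km ⇒ ΔT = -14.04°C; T = -4.74°C
5200–3600 m, dry descent: Δz = 1.6 km ⇒ ΔT = +15.36°C; T = 10.62°C
Net change vs windward start: 10.62 − 28.5 = -17.88°C

-17.88°C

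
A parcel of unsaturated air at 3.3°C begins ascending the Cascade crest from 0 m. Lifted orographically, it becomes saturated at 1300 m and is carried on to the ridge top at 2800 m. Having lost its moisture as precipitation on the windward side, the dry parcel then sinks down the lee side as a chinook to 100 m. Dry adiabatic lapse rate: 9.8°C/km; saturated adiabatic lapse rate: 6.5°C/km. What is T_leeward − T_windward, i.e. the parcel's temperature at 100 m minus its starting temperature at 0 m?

From 0 m to 1300 m (dry): cools by 9.8 × 1.3 = 12.74°C, giving -9.44°C.
From 1300 m to 2800 m (saturated): cools by 6.5 × 1.5 = 9.75°C, giving -19.19°C.
From 2800 m to 100 m (dry descent): warms by 9.8 × 2.7 = 26.46°C, giving 7.27°C.
Net change vs windward start: 7.27 − 3.3 = +3.97°C

+3.97°C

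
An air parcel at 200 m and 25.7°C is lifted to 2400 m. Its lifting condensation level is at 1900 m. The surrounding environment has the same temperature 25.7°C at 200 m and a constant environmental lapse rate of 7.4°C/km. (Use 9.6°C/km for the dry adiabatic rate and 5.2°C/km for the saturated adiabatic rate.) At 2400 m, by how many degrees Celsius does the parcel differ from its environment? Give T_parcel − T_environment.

Parcel:
  200–1900 m, dry: Δz = 1.7 km ⇒ ΔT = -16.32°C; T = 9.38°C
  1900–2400 m, saturated: Δz = 0.5 km ⇒ ΔT = -2.6°C; T = 6.78°C
Environment:
  200–2400 m, environment: Δz = 2.2 km ⇒ ΔT = -16.28°C; T = 9.42°C
T_parcel − T_env = 6.78 − 9.42 = -2.64°C

-2.64°C (parcel cooler than environment)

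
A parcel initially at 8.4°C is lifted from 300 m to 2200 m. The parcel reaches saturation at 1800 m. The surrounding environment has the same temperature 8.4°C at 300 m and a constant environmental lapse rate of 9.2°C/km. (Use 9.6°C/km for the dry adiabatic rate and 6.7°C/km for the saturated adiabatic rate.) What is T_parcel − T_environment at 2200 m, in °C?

Parcel:
  Dry to 1800 m: -9.6 × 1.5 km = -14.4°C, so T = -6°C.
  Saturated to 2200 m: -6.7 × 0.4 km = -2.68°C, so T = -8.68°C.
Environment:
  Environment to 2200 m: -9.2 × 1.9 km = -17.48°C, so T = -9.08°C.
T_parcel − T_env = -8.68 − (-9.08) = +0.4°C

+0.4°C (parcel warmer than environment)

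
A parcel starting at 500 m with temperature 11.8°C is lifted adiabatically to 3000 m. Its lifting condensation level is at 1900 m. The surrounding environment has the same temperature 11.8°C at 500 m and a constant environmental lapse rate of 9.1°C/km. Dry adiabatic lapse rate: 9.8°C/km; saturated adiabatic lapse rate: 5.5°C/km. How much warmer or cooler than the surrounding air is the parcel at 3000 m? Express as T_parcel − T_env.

+2.98°C (parcel warmer than environment)

Parcel:
  From 500 m to 1900 m (dry): cools by 9.8 × 1.4 = 13.72°C, giving -1.92°C.
  From 1900 m to 3000 m (saturated): cools by 5.5 × 1.1 = 6.05°C, giving -7.97°C.
Environment:
  From 500 m to 3000 m (environment): cools by 9.1 × 2.5 = 22.75°C, giving -10.95°C.
T_parcel − T_env = -7.97 − (-10.95) = +2.98°C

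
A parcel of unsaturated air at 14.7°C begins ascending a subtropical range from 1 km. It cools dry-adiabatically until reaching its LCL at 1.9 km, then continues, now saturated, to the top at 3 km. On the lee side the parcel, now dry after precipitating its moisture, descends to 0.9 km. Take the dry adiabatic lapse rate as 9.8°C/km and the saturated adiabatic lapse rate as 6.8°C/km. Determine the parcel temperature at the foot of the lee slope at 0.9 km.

1000 → 1900 m (dry, 9.8°C/km): ΔT = -9.8 × 0.9 = -8.82°C → T = 5.88°C
1900 → 3000 m (saturated, 6.8°C/km): ΔT = -6.8 × 1.1 = -7.48°C → T = -1.6°C
3000 → 900 m (dry descent, 9.8°C/km): ΔT = +9.8 × 2.1 = +20.58°C → T = 18.98°C

18.98°C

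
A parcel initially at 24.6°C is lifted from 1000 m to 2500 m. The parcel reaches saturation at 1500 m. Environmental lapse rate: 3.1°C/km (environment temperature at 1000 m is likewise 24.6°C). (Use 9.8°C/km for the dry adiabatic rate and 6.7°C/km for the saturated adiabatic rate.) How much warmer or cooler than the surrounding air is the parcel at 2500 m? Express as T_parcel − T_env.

Parcel:
  From 1000 m to 1500 m (dry): cools by 9.8 × 0.5 = 4.9°C, giving 19.7°C.
  From 1500 m to 2500 m (saturated): cools by 6.7 × 1 = 6.7°C, giving 13°C.
Environment:
  From 1000 m to 2500 m (environment): cools by 3.1 × 1.5 = 4.65°C, giving 19.95°C.
T_parcel − T_env = 13 − 19.95 = -6.95°C

-6.95°C (parcel cooler than environment)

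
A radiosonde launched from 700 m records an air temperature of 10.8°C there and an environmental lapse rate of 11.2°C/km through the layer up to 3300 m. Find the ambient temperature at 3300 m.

700–3300 m, environmental: Δz = 2.6 km ⇒ ΔT = -29.12°C; T = -18.32°C

-18.32°C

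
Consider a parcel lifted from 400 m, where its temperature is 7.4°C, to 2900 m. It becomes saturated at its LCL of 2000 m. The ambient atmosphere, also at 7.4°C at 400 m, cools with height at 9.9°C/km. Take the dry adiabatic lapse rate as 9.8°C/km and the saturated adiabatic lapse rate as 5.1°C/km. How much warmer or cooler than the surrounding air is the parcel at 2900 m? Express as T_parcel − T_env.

Parcel:
  From 400 m to 2000 m (dry): cools by 9.8 × 1.6 = 15.68°C, giving -8.28°C.
  From 2000 m to 2900 m (saturated): cools by 5.1 × 0.9 = 4.59°C, giving -12.87°C.
Environment:
  From 400 m to 2900 m (environment): cools by 9.9 × 2.5 = 24.75°C, giving -17.35°C.
T_parcel − T_env = -12.87 − (-17.35) = +4.48°C

+4.48°C (parcel warmer than environment)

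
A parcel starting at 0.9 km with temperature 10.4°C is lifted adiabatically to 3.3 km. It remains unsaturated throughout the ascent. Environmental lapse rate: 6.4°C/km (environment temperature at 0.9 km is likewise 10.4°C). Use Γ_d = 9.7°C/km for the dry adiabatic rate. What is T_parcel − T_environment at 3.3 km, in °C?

-7.92°C (parcel cooler than environment)

Parcel:
  From 900 m to 3300 m (dry): cools by 9.7 × 2.4 = 23.28°C, giving -12.88°C.
Environment:
  From 900 m to 3300 m (environment): cools by 6.4 × 2.4 = 15.36°C, giving -4.96°C.
T_parcel − T_env = -12.88 − (-4.96) = -7.92°C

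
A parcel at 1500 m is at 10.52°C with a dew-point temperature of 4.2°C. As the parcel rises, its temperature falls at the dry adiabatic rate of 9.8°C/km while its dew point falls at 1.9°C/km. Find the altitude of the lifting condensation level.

T and T_d converge at 9.8 − 1.9 = 7.9°C per km
Height above start = (10.52 − 4.2) / 7.9 = 0.8 km
LCL altitude = 1500 m + 800 m = 2300 m

2300 m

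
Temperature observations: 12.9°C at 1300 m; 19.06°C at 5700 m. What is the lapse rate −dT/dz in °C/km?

Γ = −ΔT/Δz = (12.9 − 19.06) / (5700 − 1300) m
  = -6.16°C / 4.4 km = -1.4°C/km

-1.4°C/km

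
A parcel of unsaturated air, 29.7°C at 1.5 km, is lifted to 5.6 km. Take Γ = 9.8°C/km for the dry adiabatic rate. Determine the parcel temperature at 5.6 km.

-10.48°C

1500 → 5600 m (dry adiabatic, 9.8°C/km): ΔT = -9.8 × 4.1 = -40.18°C → T = -10.48°C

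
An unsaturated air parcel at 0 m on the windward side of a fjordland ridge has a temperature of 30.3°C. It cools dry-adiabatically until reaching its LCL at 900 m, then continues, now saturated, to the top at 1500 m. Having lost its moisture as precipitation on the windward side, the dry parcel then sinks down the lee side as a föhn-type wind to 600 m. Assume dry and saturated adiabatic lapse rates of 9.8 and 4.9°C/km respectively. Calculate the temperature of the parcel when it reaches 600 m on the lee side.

0 → 900 m (dry, 9.8°C/km): ΔT = -9.8 × 0.9 = -8.82°C → T = 21.48°C
900 → 1500 m (saturated, 4.9°C/km): ΔT = -4.9 × 0.6 = -2.94°C → T = 18.54°C
1500 → 600 m (dry descent, 9.8°C/km): ΔT = +9.8 × 0.9 = +8.82°C → T = 27.36°C

27.36°C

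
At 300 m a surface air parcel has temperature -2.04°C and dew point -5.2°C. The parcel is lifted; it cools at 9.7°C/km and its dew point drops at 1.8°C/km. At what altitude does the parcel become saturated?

T and T_d converge at 9.7 − 1.8 = 7.9°C per km
Height above start = (-2.04 − (-5.2)) / 7.9 = 0.4 km
LCL altitude = 300 m + 400 m = 700 m

700 m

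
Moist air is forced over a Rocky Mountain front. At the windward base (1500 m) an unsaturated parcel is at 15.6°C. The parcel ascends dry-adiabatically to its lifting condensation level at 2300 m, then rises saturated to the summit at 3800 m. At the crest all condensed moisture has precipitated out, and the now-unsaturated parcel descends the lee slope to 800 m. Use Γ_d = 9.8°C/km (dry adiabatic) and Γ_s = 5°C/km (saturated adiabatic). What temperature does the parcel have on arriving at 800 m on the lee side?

Dry to 2300 m: -9.8 × 0.8 km = -7.84°C, so T = 7.76°C.
Saturated to 3800 m: -5 × 1.5 km = -7.5°C, so T = 0.26°C.
Dry descent to 800 m: +9.8 × 3 km = +29.4°C, so T = 29.66°C.

29.66°C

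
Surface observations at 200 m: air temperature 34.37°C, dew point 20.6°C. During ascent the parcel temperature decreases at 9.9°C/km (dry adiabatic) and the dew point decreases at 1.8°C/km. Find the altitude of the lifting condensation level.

T and T_d converge at 9.9 − 1.8 = 8.1°C per km
Height above start = (34.37 − 20.6) / 8.1 = 1.7 km
LCL altitude = 200 m + 1700 m = 1900 m

1900 m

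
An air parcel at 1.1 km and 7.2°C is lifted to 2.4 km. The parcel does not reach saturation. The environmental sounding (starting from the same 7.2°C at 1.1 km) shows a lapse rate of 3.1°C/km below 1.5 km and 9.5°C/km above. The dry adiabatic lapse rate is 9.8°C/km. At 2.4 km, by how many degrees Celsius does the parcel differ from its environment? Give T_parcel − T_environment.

-2.95°C (parcel cooler than environment)

Parcel:
  Dry to 2400 m: -9.8 × 1.3 km = -12.74°C, so T = -5.54°C.
Environment:
  Environment, lower layer to 1500 m: -3.1 × 0.4 km = -1.24°C, so T = 5.96°C.
  Environment, upper layer to 2400 m: -9.5 × 0.9 km = -8.55°C, so T = -2.59°C.
T_parcel − T_env = -5.54 − (-2.59) = -2.95°C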